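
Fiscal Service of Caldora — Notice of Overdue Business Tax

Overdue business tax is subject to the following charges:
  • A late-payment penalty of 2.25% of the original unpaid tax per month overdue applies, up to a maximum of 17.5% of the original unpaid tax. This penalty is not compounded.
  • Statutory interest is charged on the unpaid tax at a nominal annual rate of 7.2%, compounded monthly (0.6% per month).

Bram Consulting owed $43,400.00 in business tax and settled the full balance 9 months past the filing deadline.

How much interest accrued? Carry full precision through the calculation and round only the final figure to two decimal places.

$2,400.64

Interest: $43,400.00 × ((1 + 0.006)^9 − 1) = $43,400.00 × 0.0553143… = $2,400.6410…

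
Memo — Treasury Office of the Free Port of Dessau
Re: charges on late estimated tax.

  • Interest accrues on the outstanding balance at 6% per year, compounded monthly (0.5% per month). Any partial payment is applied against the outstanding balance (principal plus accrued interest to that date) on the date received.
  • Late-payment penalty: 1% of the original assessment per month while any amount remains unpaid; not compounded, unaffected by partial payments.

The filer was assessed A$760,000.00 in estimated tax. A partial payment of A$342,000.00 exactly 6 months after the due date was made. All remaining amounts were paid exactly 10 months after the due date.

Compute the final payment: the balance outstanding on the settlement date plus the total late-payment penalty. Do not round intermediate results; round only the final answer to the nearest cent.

Balance at month 6: A$760,000.0000 × (1 + 0.005)^6 = A$783,086.9071…
After A$342,000.00 payment: A$783,086.9071… − A$342,000.00 = A$441,086.9071…
Balance at month 10: A$441,086.9071… × (1 + 0.005)^4 = A$449,975.0291…
Penalty: 10 × 1% × A$760,000.00 = A$76,000.00
Final settlement = outstanding balance + penalty = A$449,975.0291… + A$76,000.00 = A$525,975.03

A$525,975.03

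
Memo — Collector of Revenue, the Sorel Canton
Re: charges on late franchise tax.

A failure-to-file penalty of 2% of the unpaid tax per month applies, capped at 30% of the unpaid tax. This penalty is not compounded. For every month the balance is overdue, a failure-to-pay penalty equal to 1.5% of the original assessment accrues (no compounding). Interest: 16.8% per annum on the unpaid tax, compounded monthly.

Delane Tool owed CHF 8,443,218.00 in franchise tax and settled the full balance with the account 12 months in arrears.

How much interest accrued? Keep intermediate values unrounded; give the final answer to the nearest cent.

Interest (16.8%/yr ÷ 12 = 1.4%/month): CHF 8,443,218.00 × ((1 + 0.014)^12 − 1) = CHF 1,532,943.3053…

CHF 1,532,943.31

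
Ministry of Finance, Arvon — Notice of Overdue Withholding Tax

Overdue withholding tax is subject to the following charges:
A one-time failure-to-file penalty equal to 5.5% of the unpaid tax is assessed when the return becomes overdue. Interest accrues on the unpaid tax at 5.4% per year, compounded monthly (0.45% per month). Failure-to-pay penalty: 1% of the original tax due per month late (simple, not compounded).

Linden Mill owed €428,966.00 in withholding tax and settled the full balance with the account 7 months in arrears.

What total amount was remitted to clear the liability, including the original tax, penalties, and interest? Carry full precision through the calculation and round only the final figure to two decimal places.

Failure-to-file penalty: 5.5% × €428,966.00 = €23,593.13
Failure-to-pay penalty: 7 × 1% × €428,966.00 = €30,027.62
Interest: €428,966.00 × ((1 + 0.0045)^7 − 1) = €428,966.00 × 0.0319285… = €13,696.2211…
Total = €428,966.00 + €53,620.7500 + €13,696.2211… = €496,282.97

€496,282.97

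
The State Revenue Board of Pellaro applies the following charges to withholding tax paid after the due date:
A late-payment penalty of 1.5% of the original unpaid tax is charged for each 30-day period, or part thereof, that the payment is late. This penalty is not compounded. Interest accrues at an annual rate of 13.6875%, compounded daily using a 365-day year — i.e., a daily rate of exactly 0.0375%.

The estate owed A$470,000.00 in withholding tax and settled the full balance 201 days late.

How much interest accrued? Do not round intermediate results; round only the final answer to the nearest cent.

Interest: A$470,000.00 × ((1 + 0.000375)^201 − 1) = A$470,000.00 × 0.07827320… = A$36,788.4030…

A$36,788.40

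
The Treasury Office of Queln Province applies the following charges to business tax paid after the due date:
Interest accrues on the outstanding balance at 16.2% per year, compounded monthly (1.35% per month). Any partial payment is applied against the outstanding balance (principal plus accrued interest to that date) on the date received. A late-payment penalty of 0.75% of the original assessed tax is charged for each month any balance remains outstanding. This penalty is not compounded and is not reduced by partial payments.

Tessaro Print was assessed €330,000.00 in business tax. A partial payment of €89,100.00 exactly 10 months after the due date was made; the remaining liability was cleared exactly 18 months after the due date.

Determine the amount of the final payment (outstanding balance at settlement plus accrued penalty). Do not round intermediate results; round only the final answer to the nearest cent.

Balance at month 10: €330,000.0000 × (1 + 0.0135)^10 = €377,356.1829…
After €89,100.00 payment: €377,356.1829… − €89,100.00 = €288,256.1829…
Balance at month 18: €288,256.1829… × (1 + 0.0135)^8 = €320,899.2156…
Penalty: 18 × 0.75% × €330,000.00 = €44,550.00
Final settlement = outstanding balance + penalty = €320,899.2156… + €44,550.00 = €365,449.22

€365,449.22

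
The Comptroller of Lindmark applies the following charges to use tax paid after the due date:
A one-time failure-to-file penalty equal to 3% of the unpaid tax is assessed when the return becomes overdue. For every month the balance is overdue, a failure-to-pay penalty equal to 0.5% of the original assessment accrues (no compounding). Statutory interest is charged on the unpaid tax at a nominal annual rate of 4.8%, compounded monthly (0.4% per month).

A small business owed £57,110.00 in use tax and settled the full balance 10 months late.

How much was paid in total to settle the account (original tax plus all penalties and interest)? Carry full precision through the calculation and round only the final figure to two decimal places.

£64,004.76

Failure-to-file penalty: 3% × £57,110.00 = £1,713.30
Failure-to-pay penalty = 0.5% × £57,110.00 × 10 mo = £2,855.50
Interest: £57,110.00 × ((1 + 0.004)^10 − 1) = £57,110.00 × 0.0407277… = £2,325.9609…
Total = £57,110.00 + £4,568.8000 + £2,325.9609… = £64,004.76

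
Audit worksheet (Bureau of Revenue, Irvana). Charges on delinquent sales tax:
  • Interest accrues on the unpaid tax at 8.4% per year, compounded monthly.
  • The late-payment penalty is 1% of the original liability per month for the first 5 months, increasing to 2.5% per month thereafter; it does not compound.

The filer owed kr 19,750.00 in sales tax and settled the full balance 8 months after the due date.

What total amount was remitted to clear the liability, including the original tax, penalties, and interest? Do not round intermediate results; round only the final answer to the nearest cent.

Penalty, months 1–5: 5 × 1% × kr 19,750.00 = kr 987.50
Penalty, months 6–8: 3 × 2.5% × kr 19,750.00 = kr 1,481.25
Interest (8.4%/yr ÷ 12 = 0.7%/month): kr 19,750.00 × ((1 + 0.007)^8 − 1) = kr 1,133.4797…
Total = kr 19,750.00 + kr 2,468.7500 + kr 1,133.4797… = kr 23,352.23

kr 23,352.23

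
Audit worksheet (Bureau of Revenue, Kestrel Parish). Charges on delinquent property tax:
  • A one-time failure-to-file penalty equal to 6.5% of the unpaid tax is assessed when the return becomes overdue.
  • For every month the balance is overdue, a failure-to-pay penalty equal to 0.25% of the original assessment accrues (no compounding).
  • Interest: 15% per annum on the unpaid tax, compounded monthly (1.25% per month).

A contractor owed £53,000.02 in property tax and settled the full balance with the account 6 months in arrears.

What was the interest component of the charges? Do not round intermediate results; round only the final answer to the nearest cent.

Interest: £53,000.02 × ((1 + 0.0125)^6 − 1) = £53,000.02 × 0.0773832… = £4,101.3101…

£4,101.31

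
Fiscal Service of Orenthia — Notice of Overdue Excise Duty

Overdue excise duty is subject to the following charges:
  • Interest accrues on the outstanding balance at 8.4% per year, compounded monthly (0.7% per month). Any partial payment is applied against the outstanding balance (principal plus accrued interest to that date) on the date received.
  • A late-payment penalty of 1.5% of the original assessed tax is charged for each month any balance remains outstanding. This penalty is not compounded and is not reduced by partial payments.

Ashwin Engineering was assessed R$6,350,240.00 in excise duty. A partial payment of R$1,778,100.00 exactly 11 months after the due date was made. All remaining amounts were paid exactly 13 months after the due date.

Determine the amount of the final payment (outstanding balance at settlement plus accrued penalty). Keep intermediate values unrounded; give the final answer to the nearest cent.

Balance at month 11: R$6,350,240.0000 × (1 + 0.007)^11 = R$6,856,686.8498…
After R$1,778,100.00 payment: R$6,856,686.8498… − R$1,778,100.00 = R$5,078,586.8498…
Balance at month 13: R$5,078,586.8498… × (1 + 0.007)^2 = R$5,149,935.9164…
Penalty: 13 × 1.5% × R$6,350,240.00 = R$1,238,296.80
Final settlement = outstanding balance + penalty = R$5,149,935.9164… + R$1,238,296.80 = R$6,388,232.72

R$6,388,232.72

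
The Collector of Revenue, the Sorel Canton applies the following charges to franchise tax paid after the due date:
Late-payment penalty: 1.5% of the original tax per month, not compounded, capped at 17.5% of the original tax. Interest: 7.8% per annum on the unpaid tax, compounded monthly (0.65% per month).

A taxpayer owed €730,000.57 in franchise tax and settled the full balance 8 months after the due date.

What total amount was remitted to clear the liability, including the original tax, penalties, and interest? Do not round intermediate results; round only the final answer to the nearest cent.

Penalty: 8 × 1.5% × €730,000.57 = €87,600.07… (below the 17.5% cap of €127,750.10…)
Interest: €730,000.57 × ((1 + 0.0065)^8 − 1) = €730,000.57 × 0.0531985… = €38,834.9387…
Total = €730,000.57 + €87,600.0684 + €38,834.9387… = €856,435.58

€856,435.58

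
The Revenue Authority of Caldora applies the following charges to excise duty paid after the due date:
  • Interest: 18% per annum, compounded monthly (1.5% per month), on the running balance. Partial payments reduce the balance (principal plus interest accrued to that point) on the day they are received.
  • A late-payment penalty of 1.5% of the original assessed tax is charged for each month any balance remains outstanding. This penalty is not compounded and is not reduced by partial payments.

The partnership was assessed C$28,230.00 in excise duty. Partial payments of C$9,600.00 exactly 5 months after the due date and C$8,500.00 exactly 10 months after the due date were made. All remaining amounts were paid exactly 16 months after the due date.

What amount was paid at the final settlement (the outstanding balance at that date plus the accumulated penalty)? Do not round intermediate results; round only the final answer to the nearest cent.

Balance at month 5: C$28,230.0000 × (1 + 0.015)^5 = C$30,411.7274…
After C$9,600.00 payment: C$30,411.7274… − C$9,600.00 = C$20,811.7274…
Balance at month 10: C$20,811.7274… × (1 + 0.015)^5 = C$22,420.1411…
After C$8,500.00 payment: C$22,420.1411… − C$8,500.00 = C$13,920.1411…
Balance at month 16: C$13,920.1411… × (1 + 0.015)^6 = C$15,220.8845…
Penalty: 16 × 1.5% × C$28,230.00 = C$6,775.20
Final settlement = outstanding balance + penalty = C$15,220.8845… + C$6,775.20 = C$21,996.08

C$21,996.08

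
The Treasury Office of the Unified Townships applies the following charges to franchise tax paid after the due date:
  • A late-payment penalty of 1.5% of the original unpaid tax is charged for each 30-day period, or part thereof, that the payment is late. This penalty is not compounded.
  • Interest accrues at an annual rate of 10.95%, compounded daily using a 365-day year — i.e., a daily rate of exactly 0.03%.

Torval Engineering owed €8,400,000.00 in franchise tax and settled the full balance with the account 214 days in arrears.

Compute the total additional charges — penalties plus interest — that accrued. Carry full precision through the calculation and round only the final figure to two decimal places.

Penalty periods: ⌈214/30⌉ = 8; penalty = 8 × 1.5% × €8,400,000.00 = €1,008,000.00
Interest: €8,400,000.00 × ((1 + 0.0003)^214 − 1) = €8,400,000.00 × 0.06629537… = €556,881.1260…
Penalties + interest = €1,008,000.0000 + €556,881.1260… = €1,564,881.13

€1,564,881.13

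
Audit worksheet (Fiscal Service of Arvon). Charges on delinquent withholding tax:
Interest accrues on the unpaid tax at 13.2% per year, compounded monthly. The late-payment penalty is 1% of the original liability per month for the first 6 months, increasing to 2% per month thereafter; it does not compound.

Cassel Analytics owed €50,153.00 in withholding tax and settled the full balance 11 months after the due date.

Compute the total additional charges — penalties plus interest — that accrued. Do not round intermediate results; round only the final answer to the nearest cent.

Penalty, months 1–6: 6 × 1% × €50,153.00 = €3,009.18
Penalty, months 7–11: 5 × 2% × €50,153.00 = €5,015.30
Interest (13.2%/yr ÷ 12 = 1.1%/month): €50,153.00 × ((1 + 0.011)^11 − 1) = €6,413.5417…
Penalties + interest = €8,024.4800 + €6,413.5417… = €14,438.02

€14,438.02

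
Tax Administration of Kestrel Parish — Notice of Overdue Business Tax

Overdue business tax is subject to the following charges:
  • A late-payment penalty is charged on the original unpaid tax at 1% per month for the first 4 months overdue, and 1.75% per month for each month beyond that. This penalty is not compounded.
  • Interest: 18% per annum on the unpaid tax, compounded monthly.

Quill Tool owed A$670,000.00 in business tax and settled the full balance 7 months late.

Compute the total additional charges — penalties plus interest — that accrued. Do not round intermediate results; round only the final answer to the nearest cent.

Penalty, months 1–4: 4 × 1% × A$670,000.00 = A$26,800.00
Penalty, months 5–7: 3 × 1.75% × A$670,000.00 = A$35,175.00
Interest (18%/yr ÷ 12 = 1.5%/month): A$670,000.00 × ((1 + 0.015)^7 − 1) = A$73,596.0916…
Penalties + interest = A$61,975.0000 + A$73,596.0916… = A$135,571.09

A$135,571.09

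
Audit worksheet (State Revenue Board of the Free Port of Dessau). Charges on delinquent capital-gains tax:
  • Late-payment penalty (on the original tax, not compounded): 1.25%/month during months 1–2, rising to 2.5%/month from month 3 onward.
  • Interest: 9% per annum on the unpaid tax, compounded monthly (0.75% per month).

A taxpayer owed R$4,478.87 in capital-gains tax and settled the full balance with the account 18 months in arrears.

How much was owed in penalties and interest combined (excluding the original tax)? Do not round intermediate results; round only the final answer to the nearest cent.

R$2,548.30

Penalty, months 1–2: 2 × 1.25% × R$4,478.87 = R$111.97…
Penalty, months 3–18: 16 × 2.5% × R$4,478.87 = R$1,791.55…
Interest: R$4,478.87 × ((1 + 0.0075)^18 − 1) = R$4,478.87 × 0.1439604… = R$644.7799…
Penalties + interest = R$1,903.5198… + R$644.7799… = R$2,548.30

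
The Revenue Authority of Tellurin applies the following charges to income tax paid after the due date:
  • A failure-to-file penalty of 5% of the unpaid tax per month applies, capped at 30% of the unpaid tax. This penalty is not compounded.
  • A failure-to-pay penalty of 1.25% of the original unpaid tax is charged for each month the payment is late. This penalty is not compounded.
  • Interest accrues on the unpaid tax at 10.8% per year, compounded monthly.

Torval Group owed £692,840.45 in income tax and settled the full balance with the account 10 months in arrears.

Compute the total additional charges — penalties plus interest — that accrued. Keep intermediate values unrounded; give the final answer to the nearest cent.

£359,399.81

Failure-to-file: 10 × 5% × £692,840.45 = £346,420.23…, capped at 30% × £692,840.45 = £207,852.14…
Failure-to-pay penalty: 10 × 1.25% × £692,840.45 = £86,605.06…
Interest (10.8%/yr ÷ 12 = 0.9%/month): £692,840.45 × ((1 + 0.009)^10 − 1) = £64,942.6186…
Penalties + interest = £294,457.1913… + £64,942.6186… = £359,399.81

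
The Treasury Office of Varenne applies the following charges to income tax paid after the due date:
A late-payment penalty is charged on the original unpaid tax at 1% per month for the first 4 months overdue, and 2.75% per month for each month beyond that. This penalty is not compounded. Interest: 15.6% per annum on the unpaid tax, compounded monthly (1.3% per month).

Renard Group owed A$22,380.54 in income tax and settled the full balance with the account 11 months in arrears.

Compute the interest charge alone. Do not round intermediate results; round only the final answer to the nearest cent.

A$3,416.77

Interest: A$22,380.54 × ((1 + 0.013)^11 − 1) = A$22,380.54 × 0.1526671… = A$3,416.7722…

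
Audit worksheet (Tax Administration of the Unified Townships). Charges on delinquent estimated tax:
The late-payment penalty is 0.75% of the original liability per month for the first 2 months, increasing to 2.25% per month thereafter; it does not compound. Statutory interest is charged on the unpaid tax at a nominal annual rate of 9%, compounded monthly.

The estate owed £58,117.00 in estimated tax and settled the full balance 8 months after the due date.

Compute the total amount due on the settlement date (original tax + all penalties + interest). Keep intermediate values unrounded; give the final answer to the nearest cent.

£70,414.49

Penalty, months 1–2: 2 × 0.75% × £58,117.00 = £871.76…
Penalty, months 3–8: 6 × 2.25% × £58,117.00 = £7,845.80…
Interest (9%/yr ÷ 12 = 0.75%/month): £58,117.00 × ((1 + 0.0075)^8 − 1) = £3,579.9402…
Total = £58,117.00 + £8,717.5500 + £3,579.9402… = £70,414.49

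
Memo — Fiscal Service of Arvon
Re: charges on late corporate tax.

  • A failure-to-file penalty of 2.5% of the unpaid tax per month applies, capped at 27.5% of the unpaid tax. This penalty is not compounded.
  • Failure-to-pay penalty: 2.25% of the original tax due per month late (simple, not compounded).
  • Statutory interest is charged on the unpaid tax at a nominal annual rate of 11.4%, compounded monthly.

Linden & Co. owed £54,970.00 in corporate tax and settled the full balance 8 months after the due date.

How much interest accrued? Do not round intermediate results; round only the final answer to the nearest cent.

£4,319.30

Interest (11.4%/yr ÷ 12 = 0.95%/month): £54,970.00 × ((1 + 0.0095)^8 − 1) = £4,319.3000…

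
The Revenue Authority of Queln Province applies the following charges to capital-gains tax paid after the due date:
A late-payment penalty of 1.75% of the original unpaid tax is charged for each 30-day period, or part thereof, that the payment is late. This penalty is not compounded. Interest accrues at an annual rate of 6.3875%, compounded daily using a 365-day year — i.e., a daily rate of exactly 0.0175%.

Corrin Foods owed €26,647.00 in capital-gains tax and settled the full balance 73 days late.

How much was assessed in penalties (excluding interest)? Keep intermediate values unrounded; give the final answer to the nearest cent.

Penalty periods: ⌈73/30⌉ = 3; penalty = 3 × 1.75% × €26,647.00 = €1,398.97…

€1,398.97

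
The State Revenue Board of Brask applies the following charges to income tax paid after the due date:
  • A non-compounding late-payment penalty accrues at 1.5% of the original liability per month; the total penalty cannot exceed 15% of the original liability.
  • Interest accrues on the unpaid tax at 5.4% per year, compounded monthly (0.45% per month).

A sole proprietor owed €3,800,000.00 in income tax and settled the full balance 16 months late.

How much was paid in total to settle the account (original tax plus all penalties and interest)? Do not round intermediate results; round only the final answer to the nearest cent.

€4,653,030.78

Penalty (uncapped): 16 × 1.5% × €3,800,000.00 = €912,000.00; cap = 15% × €3,800,000.00 = €570,000.00 → penalty = €570,000.00
Interest: €3,800,000.00 × ((1 + 0.0045)^16 − 1) = €3,800,000.00 × 0.0744818… = €283,030.7809…
Total = €3,800,000.00 + €570,000.0000 + €283,030.7809… = €4,653,030.78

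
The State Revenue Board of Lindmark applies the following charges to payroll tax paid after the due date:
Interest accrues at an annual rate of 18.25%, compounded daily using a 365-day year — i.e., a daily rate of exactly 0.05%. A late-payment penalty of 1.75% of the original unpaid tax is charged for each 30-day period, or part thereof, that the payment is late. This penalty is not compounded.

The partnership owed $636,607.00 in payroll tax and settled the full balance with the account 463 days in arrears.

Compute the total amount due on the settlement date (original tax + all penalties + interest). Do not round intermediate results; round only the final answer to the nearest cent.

Penalty periods: ⌈463/30⌉ = 16; penalty = 16 × 1.75% × $636,607.00 = $178,249.96
Interest: $636,607.00 × ((1 + 0.0005)^463 − 1) = $636,607.00 × 0.26041640… = $165,782.9045…
Total = $636,607.00 + $178,249.9600 + $165,782.9045… = $980,639.86

$980,639.86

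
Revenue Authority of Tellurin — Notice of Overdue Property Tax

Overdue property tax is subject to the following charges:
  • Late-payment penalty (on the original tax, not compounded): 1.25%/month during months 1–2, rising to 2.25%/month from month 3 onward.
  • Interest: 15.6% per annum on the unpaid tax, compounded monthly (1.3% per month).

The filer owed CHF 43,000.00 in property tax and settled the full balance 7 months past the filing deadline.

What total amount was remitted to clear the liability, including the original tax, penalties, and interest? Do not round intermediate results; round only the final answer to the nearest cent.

CHF 52,981.46

Penalty, months 1–2: 2 × 1.25% × CHF 43,000.00 = CHF 1,075.00
Penalty, months 3–7: 5 × 2.25% × CHF 43,000.00 = CHF 4,837.50
Interest: CHF 43,000.00 × ((1 + 0.013)^7 − 1) = CHF 43,000.00 × 0.0946269… = CHF 4,068.9568…
Total = CHF 43,000.00 + CHF 5,912.5000 + CHF 4,068.9568… = CHF 52,981.46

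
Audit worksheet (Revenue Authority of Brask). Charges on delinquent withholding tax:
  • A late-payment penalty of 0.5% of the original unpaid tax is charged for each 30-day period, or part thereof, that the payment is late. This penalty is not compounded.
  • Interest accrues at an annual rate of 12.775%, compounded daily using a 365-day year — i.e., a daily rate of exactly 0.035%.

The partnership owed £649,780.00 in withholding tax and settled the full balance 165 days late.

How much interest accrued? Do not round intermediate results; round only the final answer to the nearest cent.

£38,622.53

Interest: £649,780.00 × ((1 + 0.00035)^165 − 1) = £649,780.00 × 0.05943940… = £38,622.5304…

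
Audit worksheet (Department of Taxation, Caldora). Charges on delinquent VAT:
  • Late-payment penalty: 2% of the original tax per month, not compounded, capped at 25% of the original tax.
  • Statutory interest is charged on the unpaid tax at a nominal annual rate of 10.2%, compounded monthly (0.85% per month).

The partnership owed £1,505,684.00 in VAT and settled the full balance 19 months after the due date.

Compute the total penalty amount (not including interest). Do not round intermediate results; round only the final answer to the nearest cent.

£376,421.00

Penalty (uncapped): 19 × 2% × £1,505,684.00 = £572,159.92; cap = 25% × £1,505,684.00 = £376,421.00 → penalty = £376,421.00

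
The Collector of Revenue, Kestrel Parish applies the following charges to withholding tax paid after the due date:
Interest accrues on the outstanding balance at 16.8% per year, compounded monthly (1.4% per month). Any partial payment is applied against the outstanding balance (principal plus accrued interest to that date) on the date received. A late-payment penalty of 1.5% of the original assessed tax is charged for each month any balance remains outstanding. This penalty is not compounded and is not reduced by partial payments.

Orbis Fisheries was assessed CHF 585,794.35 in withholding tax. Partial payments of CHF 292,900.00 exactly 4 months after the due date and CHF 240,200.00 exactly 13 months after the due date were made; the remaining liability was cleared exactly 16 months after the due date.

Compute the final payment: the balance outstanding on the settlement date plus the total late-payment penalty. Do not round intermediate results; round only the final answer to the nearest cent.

CHF 275,814.37

Balance at month 4: CHF 585,794.3500 × (1 + 0.014)^4 = CHF 619,294.1799…
After CHF 292,900.00 payment: CHF 619,294.1799… − CHF 292,900.00 = CHF 326,394.1799…
Balance at month 13: CHF 326,394.1799… × (1 + 0.014)^9 = CHF 369,899.7187…
After CHF 240,200.00 payment: CHF 369,899.7187… − CHF 240,200.00 = CHF 129,699.7187…
Balance at month 16: CHF 129,699.7187… × (1 + 0.014)^3 = CHF 135,223.7262…
Penalty: 16 × 1.5% × CHF 585,794.35 = CHF 140,590.64…
Final settlement = outstanding balance + penalty = CHF 135,223.7262… + CHF 140,590.64… = CHF 275,814.37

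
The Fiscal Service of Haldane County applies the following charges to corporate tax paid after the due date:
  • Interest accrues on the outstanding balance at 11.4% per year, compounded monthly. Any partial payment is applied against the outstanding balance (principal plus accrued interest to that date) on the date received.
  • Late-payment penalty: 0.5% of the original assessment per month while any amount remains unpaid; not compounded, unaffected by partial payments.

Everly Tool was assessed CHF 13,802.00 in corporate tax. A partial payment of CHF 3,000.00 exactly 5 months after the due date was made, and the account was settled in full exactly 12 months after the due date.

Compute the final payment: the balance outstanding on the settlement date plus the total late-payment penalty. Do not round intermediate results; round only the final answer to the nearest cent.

CHF 13,083.14

Monthly rate = 11.4% ÷ 12 = 0.95%
Balance at month 5: CHF 13,802.0000 × (1 + 0.0095)^5 = CHF 14,470.1702…
After CHF 3,000.00 payment: CHF 14,470.1702… − CHF 3,000.00 = CHF 11,470.1702…
Balance at month 12: CHF 11,470.1702… × (1 + 0.0095)^7 = CHF 12,255.0228…
Penalty: 12 × 0.5% × CHF 13,802.00 = CHF 828.12
Final settlement = outstanding balance + penalty = CHF 12,255.0228… + CHF 828.12 = CHF 13,083.14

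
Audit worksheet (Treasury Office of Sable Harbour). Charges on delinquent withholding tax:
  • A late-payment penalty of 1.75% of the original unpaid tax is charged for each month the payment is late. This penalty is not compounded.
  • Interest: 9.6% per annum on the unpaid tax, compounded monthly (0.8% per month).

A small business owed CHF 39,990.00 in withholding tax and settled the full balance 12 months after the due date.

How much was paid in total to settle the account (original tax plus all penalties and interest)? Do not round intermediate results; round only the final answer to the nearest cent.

CHF 52,400.44

Late-payment penalty = 1.75% × CHF 39,990.00 × 12 mo = CHF 8,397.90
Interest: CHF 39,990.00 × ((1 + 0.008)^12 − 1) = CHF 39,990.00 × 0.1003387… = CHF 4,012.5444…
Total = CHF 39,990.00 + CHF 8,397.9000 + CHF 4,012.5444… = CHF 52,400.44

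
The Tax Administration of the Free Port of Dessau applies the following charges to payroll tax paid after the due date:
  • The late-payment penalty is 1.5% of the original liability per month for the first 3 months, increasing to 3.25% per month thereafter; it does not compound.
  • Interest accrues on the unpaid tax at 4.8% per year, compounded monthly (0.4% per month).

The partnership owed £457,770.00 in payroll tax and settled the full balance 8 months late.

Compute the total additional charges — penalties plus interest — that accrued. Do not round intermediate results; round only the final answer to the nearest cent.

£109,842.64

Penalty, months 1–3: 3 × 1.5% × £457,770.00 = £20,599.65
Penalty, months 4–8: 5 × 3.25% × £457,770.00 = £74,387.63…
Interest: £457,770.00 × ((1 + 0.004)^8 − 1) = £457,770.00 × 0.0324516… = £14,855.3698…
Penalties + interest = £94,987.2750 + £14,855.3698… = £109,842.64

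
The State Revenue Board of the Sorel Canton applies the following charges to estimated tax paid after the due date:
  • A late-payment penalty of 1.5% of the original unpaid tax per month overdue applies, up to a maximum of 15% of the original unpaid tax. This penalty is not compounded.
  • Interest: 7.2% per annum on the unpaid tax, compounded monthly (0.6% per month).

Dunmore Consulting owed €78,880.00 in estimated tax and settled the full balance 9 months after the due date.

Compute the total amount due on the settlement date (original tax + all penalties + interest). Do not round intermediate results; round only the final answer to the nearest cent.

Penalty: 9 × 1.5% × €78,880.00 = €10,648.80 (below the 15% cap of €11,832.00)
Interest: €78,880.00 × ((1 + 0.006)^9 − 1) = €78,880.00 × 0.0553143… = €4,363.1926…
Total = €78,880.00 + €10,648.8000 + €4,363.1926… = €93,891.99

€93,891.99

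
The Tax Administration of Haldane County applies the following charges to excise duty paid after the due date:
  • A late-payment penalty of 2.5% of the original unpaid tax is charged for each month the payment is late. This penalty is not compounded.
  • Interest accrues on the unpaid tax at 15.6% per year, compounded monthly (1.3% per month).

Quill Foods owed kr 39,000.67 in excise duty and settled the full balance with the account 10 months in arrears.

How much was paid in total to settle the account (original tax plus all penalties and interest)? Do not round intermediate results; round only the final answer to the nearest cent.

Late-payment penalty: 10 × 2.5% × kr 39,000.67 = kr 9,750.17…
Interest: kr 39,000.67 × ((1 + 0.013)^10 − 1) = kr 39,000.67 × 0.1378747… = kr 5,377.2069…
Total = kr 39,000.67 + kr 9,750.1675 + kr 5,377.2069… = kr 54,128.04

kr 54,128.04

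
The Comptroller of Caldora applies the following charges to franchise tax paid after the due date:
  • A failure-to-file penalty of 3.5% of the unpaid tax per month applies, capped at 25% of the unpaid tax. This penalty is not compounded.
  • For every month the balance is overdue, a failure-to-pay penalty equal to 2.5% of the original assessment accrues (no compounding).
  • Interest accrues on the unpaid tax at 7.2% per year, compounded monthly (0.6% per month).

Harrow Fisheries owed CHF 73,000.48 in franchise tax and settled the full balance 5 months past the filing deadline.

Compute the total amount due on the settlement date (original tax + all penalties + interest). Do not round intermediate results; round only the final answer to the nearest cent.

Failure-to-file: 5 × 3.5% × CHF 73,000.48 = CHF 12,775.08… (under the 25% cap)
Failure-to-pay penalty = 2.5% × CHF 73,000.48 × 5 mo = CHF 9,125.06
Interest: CHF 73,000.48 × ((1 + 0.006)^5 − 1) = CHF 73,000.48 × 0.0303622… = CHF 2,216.4527…
Total = CHF 73,000.48 + CHF 21,900.1440 + CHF 2,216.4527… = CHF 97,117.08

CHF 97,117.08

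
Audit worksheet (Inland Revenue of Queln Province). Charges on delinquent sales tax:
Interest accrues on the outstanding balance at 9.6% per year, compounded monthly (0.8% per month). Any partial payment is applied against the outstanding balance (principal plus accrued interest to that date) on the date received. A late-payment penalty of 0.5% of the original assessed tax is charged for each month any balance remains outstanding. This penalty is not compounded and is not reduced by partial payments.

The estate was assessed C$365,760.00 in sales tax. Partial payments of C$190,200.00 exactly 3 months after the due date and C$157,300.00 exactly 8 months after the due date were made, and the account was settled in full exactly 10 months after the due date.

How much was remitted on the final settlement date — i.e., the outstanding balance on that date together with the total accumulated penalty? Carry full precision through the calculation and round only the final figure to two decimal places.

Balance at month 3: C$365,760.0000 × (1 + 0.008)^3 = C$374,608.6532…
After C$190,200.00 payment: C$374,608.6532… − C$190,200.00 = C$184,408.6532…
Balance at month 8: C$184,408.6532… × (1 + 0.008)^5 = C$191,903.9688…
After C$157,300.00 payment: C$191,903.9688… − C$157,300.00 = C$34,603.9688…
Balance at month 10: C$34,603.9688… × (1 + 0.008)^2 = C$35,159.8470…
Penalty: 10 × 0.5% × C$365,760.00 = C$18,288.00
Final settlement = outstanding balance + penalty = C$35,159.8470… + C$18,288.00 = C$53,447.85

C$53,447.85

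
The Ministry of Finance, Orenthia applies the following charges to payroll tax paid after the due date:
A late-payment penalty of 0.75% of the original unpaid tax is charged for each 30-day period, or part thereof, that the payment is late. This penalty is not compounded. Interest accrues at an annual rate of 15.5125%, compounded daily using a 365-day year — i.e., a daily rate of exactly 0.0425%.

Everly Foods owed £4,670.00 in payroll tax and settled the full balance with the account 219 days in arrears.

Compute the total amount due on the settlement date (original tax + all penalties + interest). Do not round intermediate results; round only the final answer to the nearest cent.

Penalty periods: ⌈219/30⌉ = 8; penalty = 8 × 0.75% × £4,670.00 = £280.20
Interest: £4,670.00 × ((1 + 0.000425)^219 − 1) = £4,670.00 × 0.09752235… = £455.4294…
Total = £4,670.00 + £280.2000 + £455.4294… = £5,405.63

£5,405.63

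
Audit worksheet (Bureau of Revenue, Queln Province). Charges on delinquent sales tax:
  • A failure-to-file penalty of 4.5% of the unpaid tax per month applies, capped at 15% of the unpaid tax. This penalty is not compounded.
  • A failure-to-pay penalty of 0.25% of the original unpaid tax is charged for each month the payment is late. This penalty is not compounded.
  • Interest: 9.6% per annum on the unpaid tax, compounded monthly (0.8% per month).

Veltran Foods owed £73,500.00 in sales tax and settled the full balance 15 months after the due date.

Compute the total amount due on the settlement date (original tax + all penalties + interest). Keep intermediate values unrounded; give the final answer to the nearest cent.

Failure-to-file: 15 × 4.5% × £73,500.00 = £49,612.50, capped at 15% × £73,500.00 = £11,025.00
Failure-to-pay penalty: 15 × 0.25% × £73,500.00 = £2,756.25
Interest: £73,500.00 × ((1 + 0.008)^15 − 1) = £73,500.00 × 0.1269587… = £9,331.4608…
Total = £73,500.00 + £13,781.2500 + £9,331.4608… = £96,612.71

£96,612.71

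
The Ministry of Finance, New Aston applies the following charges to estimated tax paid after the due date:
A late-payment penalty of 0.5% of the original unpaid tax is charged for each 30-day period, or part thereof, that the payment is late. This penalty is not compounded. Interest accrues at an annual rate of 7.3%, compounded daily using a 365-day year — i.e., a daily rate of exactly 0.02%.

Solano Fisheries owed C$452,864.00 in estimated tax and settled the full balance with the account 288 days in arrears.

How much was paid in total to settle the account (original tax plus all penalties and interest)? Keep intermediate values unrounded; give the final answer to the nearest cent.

Penalty periods: ⌈288/30⌉ = 10; penalty = 10 × 0.5% × C$452,864.00 = C$22,643.20
Interest: C$452,864.00 × ((1 + 0.0002)^288 − 1) = C$452,864.00 × 0.05928509… = C$26,848.0847…
Total = C$452,864.00 + C$22,643.2000 + C$26,848.0847… = C$502,355.28

C$502,355.28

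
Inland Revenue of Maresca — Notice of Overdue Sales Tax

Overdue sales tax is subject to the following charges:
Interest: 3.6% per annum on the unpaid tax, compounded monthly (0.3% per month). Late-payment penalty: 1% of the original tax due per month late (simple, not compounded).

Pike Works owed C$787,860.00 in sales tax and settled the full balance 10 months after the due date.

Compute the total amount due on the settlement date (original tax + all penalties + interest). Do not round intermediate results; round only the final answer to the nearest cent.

C$890,603.45

Late-payment penalty: 10 × 1% × C$787,860.00 = C$78,786.00
Interest: C$787,860.00 × ((1 + 0.003)^10 − 1) = C$787,860.00 × 0.0304083… = C$23,957.4494…
Total = C$787,860.00 + C$78,786.0000 + C$23,957.4494… = C$890,603.45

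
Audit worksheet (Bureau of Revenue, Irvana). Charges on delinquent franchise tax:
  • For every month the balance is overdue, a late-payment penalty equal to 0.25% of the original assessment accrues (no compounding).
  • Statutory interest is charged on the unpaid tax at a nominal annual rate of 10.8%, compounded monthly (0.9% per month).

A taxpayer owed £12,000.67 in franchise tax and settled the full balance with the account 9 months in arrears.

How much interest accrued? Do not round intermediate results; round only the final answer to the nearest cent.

Interest: £12,000.67 × ((1 + 0.009)^9 − 1) = £12,000.67 × 0.0839781… = £1,007.7931…

£1,007.79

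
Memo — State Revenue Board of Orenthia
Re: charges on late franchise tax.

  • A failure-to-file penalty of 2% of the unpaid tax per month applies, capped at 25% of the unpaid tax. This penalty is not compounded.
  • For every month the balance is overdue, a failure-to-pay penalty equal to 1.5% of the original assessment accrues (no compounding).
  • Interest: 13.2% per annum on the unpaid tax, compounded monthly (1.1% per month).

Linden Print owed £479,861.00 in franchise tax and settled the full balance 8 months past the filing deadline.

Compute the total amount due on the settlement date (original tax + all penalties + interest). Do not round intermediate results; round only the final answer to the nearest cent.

£658,111.88

Failure-to-file: 8 × 2% × £479,861.00 = £76,777.76 (under the 25% cap)
Failure-to-pay penalty = 1.5% × £479,861.00 × 8 mo = £57,583.32
Interest: £479,861.00 × ((1 + 0.011)^8 − 1) = £479,861.00 × 0.0914636… = £43,889.8001…
Total = £479,861.00 + £134,361.0800 + £43,889.8001… = £658,111.88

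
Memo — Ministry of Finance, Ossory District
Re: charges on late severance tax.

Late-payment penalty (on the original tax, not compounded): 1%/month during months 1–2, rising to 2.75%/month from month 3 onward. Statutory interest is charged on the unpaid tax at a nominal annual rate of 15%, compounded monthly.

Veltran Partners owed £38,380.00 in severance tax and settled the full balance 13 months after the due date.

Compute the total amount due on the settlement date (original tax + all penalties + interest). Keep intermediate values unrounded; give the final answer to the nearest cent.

£57,484.18

Penalty, months 1–2: 2 × 1% × £38,380.00 = £767.60
Penalty, months 3–13: 11 × 2.75% × £38,380.00 = £11,609.95
Interest (15%/yr ÷ 12 = 1.25%/month): £38,380.00 × ((1 + 0.0125)^13 − 1) = £6,726.6304…
Total = £38,380.00 + £12,377.5500 + £6,726.6304… = £57,484.18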